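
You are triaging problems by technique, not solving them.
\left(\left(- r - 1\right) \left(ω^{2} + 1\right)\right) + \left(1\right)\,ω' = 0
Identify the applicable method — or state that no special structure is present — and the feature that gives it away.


Technique: separation of variables — all dependence on the two variables factors apart, the defining separable shape.


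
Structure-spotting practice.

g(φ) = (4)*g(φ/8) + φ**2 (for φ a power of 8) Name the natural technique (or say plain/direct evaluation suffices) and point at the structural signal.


Method: the master substitution — treat m = log base 8 of φ as the new clock: one recursion step advances m by one while φ scales by 8.


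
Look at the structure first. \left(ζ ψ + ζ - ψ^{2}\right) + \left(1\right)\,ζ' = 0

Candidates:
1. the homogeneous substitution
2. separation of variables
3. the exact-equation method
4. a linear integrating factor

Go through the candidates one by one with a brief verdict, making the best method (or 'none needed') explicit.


Diagnosis: a linear integrating factor — linear in the unknown with genuine forcing: multiply through by the exponential of the integrated coefficient and the left side closes into one derivative.
- the homogeneous substitution — solved for the derivative, the right side changes under joint scaling of the two variables.
- separation of variables: the two dependences do not factor apart.
- the exact-equation method — the mixed-partials test fails on this split — it is not an exact differential as presented.
- a linear integrating factor: a fit — the right tool for this form.


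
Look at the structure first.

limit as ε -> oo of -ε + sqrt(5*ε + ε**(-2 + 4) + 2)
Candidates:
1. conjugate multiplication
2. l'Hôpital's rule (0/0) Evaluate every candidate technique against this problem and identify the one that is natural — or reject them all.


Technique: conjugate multiplication — infinity minus infinity with a radical in play — multiply by the conjugate so the divergences of sqrt(5*ε + ε**(-2 + 4) + 2) and ε annihilate.
- conjugate multiplication: yes, a natural case for it.
- l'Hôpital's rule (0/0) — no quotient structure at all: the clash is ∞ minus ∞, which rationalizing converts into a tractable ratio.


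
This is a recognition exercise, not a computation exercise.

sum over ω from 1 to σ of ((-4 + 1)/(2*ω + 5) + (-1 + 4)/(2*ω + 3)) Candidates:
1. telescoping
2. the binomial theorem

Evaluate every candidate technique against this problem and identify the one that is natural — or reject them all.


Best approach: telescoping — the generic term is a one-step difference of (-1 + 4)/(2*ω + 3), so partial sums shortcut to endpoint evaluation.
- telescoping: a fit — the right tool for this form.
- the binomial theorem — there is no sum-raised-to-a-power identity hiding in these terms.


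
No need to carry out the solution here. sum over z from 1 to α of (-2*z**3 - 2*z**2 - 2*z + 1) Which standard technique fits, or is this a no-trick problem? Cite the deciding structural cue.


Technique: no special technique — nothing telescopes and nothing is geometric; polynomial terms in z sum term by term.


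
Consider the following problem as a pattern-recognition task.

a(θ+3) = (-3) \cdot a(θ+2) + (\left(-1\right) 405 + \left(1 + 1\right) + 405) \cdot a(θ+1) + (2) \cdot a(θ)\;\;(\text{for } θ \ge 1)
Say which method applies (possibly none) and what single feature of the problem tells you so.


Method: the characteristic-root method — this is the constant-coefficient homogeneous case — the whole solution in θ reduces to a polynomial's roots.


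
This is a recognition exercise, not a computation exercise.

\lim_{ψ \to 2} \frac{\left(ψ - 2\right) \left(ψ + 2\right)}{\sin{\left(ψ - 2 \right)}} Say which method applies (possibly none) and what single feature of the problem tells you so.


Best approach: l'Hôpital's rule (0/0) — the 0/0 form at 2 is the signature situation for l'Hôpital's rule. Expanding numerator and denominator to first order gives the same value — the rule automates exactly that.


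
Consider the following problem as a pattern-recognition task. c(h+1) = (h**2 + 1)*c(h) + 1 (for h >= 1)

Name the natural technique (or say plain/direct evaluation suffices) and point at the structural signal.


Method: a summation factor — the coefficient h**2 + 1 drifts with the index, so no fixed root exists; normalizing by the cumulative product telescopes it.


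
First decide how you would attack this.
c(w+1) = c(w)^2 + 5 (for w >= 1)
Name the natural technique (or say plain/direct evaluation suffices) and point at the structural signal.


Technique: no special technique — no ansatz, no master substitution, no summation factor survives the nonlinearity here.


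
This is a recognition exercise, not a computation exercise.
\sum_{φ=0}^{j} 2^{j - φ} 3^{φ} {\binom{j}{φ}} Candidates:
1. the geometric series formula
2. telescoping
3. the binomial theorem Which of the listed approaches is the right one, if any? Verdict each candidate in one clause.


Technique: the binomial theorem — the summand is term φ of a binomial expansion in 3 and 2; the whole sum is a single power.
- the geometric series formula — there is no constant term-to-term ratio.
- telescoping — computed from the summand as displayed, the partial sums build up without the pairwise collapse telescoping exploits.
- the binomial theorem — applies; the problem has the shape this method handles.


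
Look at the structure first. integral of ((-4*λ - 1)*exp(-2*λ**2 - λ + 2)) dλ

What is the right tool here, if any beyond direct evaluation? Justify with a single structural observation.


Diagnosis: u-substitution — -4*λ - 1 matches the derivative of -2*λ**2 - λ + 2 up to a constant; with u = -2*λ**2 - λ + 2 the whole integrand folds into a function of u alone.


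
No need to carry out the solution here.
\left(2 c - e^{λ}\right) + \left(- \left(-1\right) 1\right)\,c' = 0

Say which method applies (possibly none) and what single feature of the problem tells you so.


Technique: a linear integrating factor — the unknown enters only to the first power against a nonzero forcing term — the integrating-factor template applies directly.


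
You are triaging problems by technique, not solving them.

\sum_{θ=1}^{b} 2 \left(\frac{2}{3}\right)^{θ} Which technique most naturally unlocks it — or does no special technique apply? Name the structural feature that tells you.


Verdict: the geometric series formula — the ratio of consecutive terms is the constant \frac{2}{3}, independent of the index — a geometric sum.


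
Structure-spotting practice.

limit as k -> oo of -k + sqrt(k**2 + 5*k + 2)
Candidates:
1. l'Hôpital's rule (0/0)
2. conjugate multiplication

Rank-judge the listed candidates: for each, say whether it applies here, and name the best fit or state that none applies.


Technique: conjugate multiplication — the ∞ − ∞ radical form is the exact trigger for the conjugate maneuver.
- l'Hôpital's rule (0/0): substitution produces ∞ − ∞ rather than a vanishing quotient; the rule needs a 0/0 ratio to act on.
- conjugate multiplication — yes — fits the structure here.


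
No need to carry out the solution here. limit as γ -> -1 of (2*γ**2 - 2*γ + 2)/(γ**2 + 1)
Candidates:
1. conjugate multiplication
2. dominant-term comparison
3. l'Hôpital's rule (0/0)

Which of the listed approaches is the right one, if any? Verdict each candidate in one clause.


Method: no special technique — no zero denominators, no indeterminate clash at -1 — substitute and read off the value.
- conjugate multiplication: the conjugate move applies to radical differences, which this is not.
- dominant-term comparison — no ranking of term growth rates resolves the limit here.
- l'Hôpital's rule (0/0): substituting the point gives a finite value outright — there is no indeterminate clash to repair.


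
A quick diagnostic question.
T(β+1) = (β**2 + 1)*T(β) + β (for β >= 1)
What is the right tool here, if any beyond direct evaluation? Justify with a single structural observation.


Technique: a summation factor — an index-dependent multiplier β**2 + 1 rules out characteristic roots; a summation factor converts it to a pure difference.


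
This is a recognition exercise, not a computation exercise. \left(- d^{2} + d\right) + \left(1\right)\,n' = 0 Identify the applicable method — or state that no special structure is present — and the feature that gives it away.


Best approach: no special technique — solved for the derivative, n never appears on the right — this is a direct integration in d, not a differential-equations problem at heart.


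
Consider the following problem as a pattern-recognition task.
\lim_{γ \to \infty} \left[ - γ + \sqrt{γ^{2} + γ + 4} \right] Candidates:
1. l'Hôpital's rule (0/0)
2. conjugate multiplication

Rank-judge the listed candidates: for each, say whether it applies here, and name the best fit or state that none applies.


Technique: conjugate multiplication — neither \sqrt{γ^{2} + γ + 4} nor γ converges alone, so rewrite their difference as a conjugate-rationalized quotient first.
- l'Hôpital's rule (0/0): no quotient structure at all: the clash is ∞ minus ∞, which rationalizing converts into a tractable ratio.
- conjugate multiplication — yes, a natural case for it.


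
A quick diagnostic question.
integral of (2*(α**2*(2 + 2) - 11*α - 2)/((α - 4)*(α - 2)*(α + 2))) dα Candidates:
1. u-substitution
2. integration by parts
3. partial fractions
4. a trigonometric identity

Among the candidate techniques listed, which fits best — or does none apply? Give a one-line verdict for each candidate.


Diagnosis: partial fractions — a proper rational integrand whose denominator splits into simpler factors — decompose into partial fractions first.
- u-substitution: no subexpression of the integrand serves as a whole-integral substitution inner — individual terms may offer their own, but none carries its derivative as a factor of the full integrand; a working change of variable would have to be constructed from outside the expression.
- integration by parts: no split into a nonconstant polynomial times one of the standard kernels — exp, sine, or cosine of a linear argument, or a logarithm — applies here.
- partial fractions — a fit — the right tool for this form.
- a trigonometric identity: with no trigonometric functions present, identity rewriting has no target.


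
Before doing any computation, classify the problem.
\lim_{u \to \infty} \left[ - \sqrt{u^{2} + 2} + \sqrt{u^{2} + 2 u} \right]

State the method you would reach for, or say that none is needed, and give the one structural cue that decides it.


Best approach: conjugate multiplication — an infinity-minus-infinity difference with a surviving radical — multiply by the conjugate to cancel the divergence.


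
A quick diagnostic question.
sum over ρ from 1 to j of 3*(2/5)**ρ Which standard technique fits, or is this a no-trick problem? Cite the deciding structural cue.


Verdict: the geometric series formula — each summand is the previous one scaled by 2/5; that constant multiplier is itself the geometric structure.


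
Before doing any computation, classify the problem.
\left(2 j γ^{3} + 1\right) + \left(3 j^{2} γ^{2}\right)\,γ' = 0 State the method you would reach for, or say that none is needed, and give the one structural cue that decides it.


Technique: the exact-equation method — the mixed-partials test passes for 2 j γ^{3} + 1 and 3 j^{2} γ^{2}, so a potential function exists as presented.


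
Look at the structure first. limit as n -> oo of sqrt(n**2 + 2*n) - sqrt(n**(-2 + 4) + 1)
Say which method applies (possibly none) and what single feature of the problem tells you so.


Technique: conjugate multiplication — this difference gives up after one conjugate multiplication — the radical structure cancels against its conjugate.


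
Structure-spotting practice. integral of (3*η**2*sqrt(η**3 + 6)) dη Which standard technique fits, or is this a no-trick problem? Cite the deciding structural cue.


Verdict: u-substitution — viewed as a product, the integrand is a composition evaluated at η**3 + 6 times (a constant multiple of) that inner expression's derivative, so u = η**3 + 6 makes it elementary.


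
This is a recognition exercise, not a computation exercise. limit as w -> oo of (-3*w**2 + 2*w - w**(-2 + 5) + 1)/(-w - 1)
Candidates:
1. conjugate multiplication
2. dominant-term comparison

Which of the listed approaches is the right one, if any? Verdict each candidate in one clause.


Method: dominant-term comparison — at large w only the top-degree terms survive; compare the leading terms and the limit falls out.
- conjugate multiplication: the conjugate move applies to radical differences, which this is not.
- dominant-term comparison — applies; the problem has the shape this method handles.


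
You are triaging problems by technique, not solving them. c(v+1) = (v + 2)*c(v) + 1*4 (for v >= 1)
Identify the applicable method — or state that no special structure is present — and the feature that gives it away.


Diagnosis: a summation factor — first-order, linear, moving coefficient v + 2: the discrete analogue of an integrating factor handles it.


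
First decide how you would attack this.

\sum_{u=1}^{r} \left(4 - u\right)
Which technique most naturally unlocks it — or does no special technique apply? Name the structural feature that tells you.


Best approach: no special technique — no ratio, no shift structure, no binomial pattern: sum the constant-multiple powers of u with known formulas.


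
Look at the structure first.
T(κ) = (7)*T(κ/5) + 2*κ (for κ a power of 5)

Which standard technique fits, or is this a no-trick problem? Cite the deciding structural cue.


Technique: the master substitution — the argument κ/5 divides the index by 5; the standard κ = 5^m substitution converts it to a constant-shift recurrence.


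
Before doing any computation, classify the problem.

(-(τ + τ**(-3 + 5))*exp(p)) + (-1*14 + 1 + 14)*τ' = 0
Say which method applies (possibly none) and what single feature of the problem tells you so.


Method: separation of variables — the derivative equals a pure function of p (namely exp(p)) times a pure function of τ (namely (τ + τ**(-3 + 5))); divide and integrate each side. A Bernoulli rewrite would carry it as the equation stands — separating the variables needs no rearrangement either.


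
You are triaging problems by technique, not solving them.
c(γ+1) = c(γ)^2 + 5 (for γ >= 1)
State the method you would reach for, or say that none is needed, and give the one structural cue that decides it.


Best approach: no special technique — the unknown enters the rule nonlinearly, not as a weighted sum — no linear method is even well-posed.


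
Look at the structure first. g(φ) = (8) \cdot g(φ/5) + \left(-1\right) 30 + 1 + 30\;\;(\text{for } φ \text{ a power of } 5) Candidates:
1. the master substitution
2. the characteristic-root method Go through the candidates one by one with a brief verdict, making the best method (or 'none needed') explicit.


Diagnosis: the master substitution — treat m = log base 5 of φ as the new clock: one recursion step advances m by one while φ scales by 5.
- the master substitution: yes, a natural case for it.
- the characteristic-root method — a divided-index call is not the fixed-shift linear shape that characteristic roots solve.


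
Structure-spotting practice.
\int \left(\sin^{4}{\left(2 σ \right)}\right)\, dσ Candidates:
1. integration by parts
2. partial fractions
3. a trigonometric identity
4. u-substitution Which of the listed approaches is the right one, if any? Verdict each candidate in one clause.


Method: a trigonometric identity — the exponent on \sin^{4}{\left(2 σ \right)} is even — the power-reduction identity is the standard preprocessing step.
- integration by parts — not the fit here: there is no polynomial factor to ladder down — parts can still close the trigonometric product by recursion, though the identity rewrite is the direct route.
- partial fractions: there is no rational-function structure to decompose.
- a trigonometric identity — applicable, and directly so.
- u-substitution — no subexpression of the integrand serves as a whole-integral substitution inner — individual terms may offer their own, but none carries its derivative as a factor of the full integrand; a working change of variable would have to be constructed from outside the expression.


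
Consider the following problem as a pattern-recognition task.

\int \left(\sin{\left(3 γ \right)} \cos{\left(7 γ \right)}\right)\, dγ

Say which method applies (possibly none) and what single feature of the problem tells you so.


Verdict: a trigonometric identity — split \sin{\left(3 γ \right)} \cos{\left(7 γ \right)} with the angle-addition identities: the resulting sum integrates term by term.


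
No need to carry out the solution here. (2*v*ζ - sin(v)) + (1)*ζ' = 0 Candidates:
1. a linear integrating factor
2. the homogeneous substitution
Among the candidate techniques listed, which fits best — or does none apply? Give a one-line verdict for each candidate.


Best approach: a linear integrating factor — the equation is linear in ζ with coefficient 2*v; multiplying by the integrating factor exp(∫2*v) makes the left side a perfect derivative.
- a linear integrating factor: yes — fits the structure here.
- the homogeneous substitution: the ratio substitution does not collapse this equation.


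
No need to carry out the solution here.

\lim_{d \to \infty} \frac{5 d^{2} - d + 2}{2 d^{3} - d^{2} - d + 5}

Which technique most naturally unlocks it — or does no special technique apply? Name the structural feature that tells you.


Verdict: dominant-term comparison — at large d only the top-degree terms survive; compare the leading terms and the limit falls out. Differentiating the expression as a single quotient would eventually settle it as well; matching dominant growth settles it immediately.


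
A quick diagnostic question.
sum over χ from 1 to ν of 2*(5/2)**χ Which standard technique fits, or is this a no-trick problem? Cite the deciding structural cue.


Best approach: the geometric series formula — the ratio of consecutive terms is the constant 5/2, independent of the index — a geometric sum.


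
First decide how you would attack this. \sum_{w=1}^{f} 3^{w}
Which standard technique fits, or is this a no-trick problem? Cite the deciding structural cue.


Method: the geometric series formula — the ratio of consecutive terms is the constant 3, independent of the index — a geometric sum.


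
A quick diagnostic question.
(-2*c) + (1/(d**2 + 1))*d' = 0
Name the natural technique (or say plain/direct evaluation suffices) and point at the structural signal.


Diagnosis: separation of variables — all dependence on the two variables factors apart, the defining separable shape. One could also solve this as an exact equation; with each coefficient in its own variable, separating is the same work with fewer steps.


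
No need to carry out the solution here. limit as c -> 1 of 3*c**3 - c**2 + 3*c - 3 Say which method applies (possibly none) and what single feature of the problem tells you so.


Best approach: no special technique — the expression is continuous at the evaluation point — substitute directly; no indeterminate form appears.


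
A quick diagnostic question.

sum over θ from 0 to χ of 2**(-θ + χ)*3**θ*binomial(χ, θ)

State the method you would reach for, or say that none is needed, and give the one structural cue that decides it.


Method: the binomial theorem — binomial coefficients against complementary powers of 3 and 2: recognize the binomial expansion and resum.


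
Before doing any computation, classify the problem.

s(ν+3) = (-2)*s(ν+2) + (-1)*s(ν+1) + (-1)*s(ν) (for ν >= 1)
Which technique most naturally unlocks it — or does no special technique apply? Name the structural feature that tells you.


Verdict: the characteristic-root method — fixed numeric weights on consecutive terms and no forcing term added: the root method in its home territory.


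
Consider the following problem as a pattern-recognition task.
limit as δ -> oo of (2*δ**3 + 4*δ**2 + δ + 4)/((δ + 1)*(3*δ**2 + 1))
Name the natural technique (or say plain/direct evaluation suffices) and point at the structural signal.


Diagnosis: dominant-term comparison — divide by the highest power of δ present: lower-order terms vanish and the dominant ratio remains. Viewed as a single quotient this is an ∞/∞ form — an at-infinity application of l'Hôpital's rule would also resolve it; comparing leading growth reads the answer without differentiating.


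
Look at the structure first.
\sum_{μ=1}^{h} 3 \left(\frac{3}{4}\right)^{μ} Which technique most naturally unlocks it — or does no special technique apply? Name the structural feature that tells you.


Verdict: the geometric series formula — each term is \frac{3}{4} times the previous one, so the geometric-series formula applies directly.


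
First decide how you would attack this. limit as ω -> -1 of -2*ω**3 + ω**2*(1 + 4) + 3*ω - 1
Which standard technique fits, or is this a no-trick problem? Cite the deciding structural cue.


Best approach: no special technique — nothing blocks direct substitution at -1: plug in and finish.


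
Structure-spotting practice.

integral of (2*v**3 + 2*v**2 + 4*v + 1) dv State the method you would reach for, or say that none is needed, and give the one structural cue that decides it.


Diagnosis: no special technique — nothing composite, nothing rational, nothing trigonometric — each constant-multiple power of v integrates by the power rule alone.


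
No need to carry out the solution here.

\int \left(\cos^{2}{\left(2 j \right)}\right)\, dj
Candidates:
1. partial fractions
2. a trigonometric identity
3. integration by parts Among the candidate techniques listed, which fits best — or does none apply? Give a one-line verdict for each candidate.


Technique: a trigonometric identity — the even trigonometric power \cos^{2}{\left(2 j \right)} reduces by a double-angle identity before any integration is attempted.
- partial fractions — there is no rational-function structure to decompose.
- a trigonometric identity — yes, a natural case for it.
- integration by parts: not the fit here: there is no polynomial factor to ladder down — parts can still close the trigonometric product by recursion, though the identity rewrite is the direct route.


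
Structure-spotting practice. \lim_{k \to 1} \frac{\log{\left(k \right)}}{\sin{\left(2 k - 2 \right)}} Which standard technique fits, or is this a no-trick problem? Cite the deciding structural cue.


Diagnosis: l'Hôpital's rule (0/0) — substituting 1 gives 0 over 0; differentiate top and bottom once and re-evaluate. One could equally expand both pieces locally and compare leading terms; the rule does that in one stroke.


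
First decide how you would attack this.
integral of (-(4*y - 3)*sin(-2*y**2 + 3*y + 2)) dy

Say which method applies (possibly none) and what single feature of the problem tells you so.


Method: u-substitution — collected, the integrand has one factor that is, up to a constant, the derivative of an inner expression the rest depends on — substitute for that inner expression.


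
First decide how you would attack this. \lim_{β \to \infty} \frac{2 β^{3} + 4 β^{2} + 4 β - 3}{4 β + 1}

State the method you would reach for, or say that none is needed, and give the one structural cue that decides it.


Method: dominant-term comparison — growth-rate triage: the leading powers of β decide the limit, everything else is noise. Differentiating the expression as a single quotient would eventually settle it as well; matching dominant growth settles it immediately.


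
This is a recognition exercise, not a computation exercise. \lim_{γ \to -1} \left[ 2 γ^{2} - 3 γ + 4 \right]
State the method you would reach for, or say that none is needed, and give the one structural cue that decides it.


Method: no special technique — no vanishing denominator and no indeterminate clash at the point — evaluation is immediate.


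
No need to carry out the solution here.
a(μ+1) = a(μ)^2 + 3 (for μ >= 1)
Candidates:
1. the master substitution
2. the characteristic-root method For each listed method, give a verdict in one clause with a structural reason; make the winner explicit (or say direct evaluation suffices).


Technique: no special technique — the update rule curves (it is not linear in the unknown sequence), so no superposition-based closed form attaches — iterate or study it directly.
- the master substitution: with no divided-index recursive call, reindexing by powers of a base buys nothing.
- the characteristic-root method: nonlinearity rules out exponential-mode superposition from the start.


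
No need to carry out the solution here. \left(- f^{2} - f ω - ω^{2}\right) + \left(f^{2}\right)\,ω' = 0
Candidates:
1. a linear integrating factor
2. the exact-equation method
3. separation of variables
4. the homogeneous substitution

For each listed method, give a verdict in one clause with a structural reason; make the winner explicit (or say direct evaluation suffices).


Technique: the homogeneous substitution — solved for the derivative, the right side is unchanged under scaling f and ω together — it depends only on the ratio ω/f, so substitute a single ratio variable.
- a linear integrating factor — a nonlinear term in the unknown puts this outside the integrating-factor template.
- the exact-equation method — no potential function has this form as its differential, as written.
- separation of variables — the two dependences are entangled, not a clean product of one-variable pieces.
- the homogeneous substitution: a fit — the right tool for this form.


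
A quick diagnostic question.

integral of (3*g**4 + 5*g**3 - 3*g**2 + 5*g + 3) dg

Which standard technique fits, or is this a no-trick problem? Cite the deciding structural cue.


Best approach: no special technique — scan for structure and find none: constant multiples of powers of g, integrate directly.


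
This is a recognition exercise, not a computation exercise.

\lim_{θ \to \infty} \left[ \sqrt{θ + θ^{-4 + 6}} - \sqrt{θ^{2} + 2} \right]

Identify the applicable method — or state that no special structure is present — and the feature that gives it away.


Method: conjugate multiplication — infinity minus infinity with a radical in play — multiply by the conjugate so the divergences of \sqrt{θ + θ^{-4 + 6}} and \sqrt{θ^{2} + 2} annihilate.


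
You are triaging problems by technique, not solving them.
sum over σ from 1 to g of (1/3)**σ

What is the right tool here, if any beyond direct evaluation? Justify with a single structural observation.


Best approach: the geometric series formula — term-over-term division gives 1/3 every time — index-free ratio, geometric sum formula applies.


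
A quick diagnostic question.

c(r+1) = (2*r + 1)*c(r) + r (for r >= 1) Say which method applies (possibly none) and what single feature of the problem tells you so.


Best approach: a summation factor — rescale the sequence by the product of the weights 2*r + 1 so far — the recurrence collapses to a plain running sum.


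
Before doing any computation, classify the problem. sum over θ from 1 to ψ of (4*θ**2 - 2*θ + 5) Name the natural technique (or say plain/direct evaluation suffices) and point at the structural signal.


Diagnosis: no special technique — Faulhaber territory: sum each constant-multiple power of θ with its closed-form formula, no trick required.


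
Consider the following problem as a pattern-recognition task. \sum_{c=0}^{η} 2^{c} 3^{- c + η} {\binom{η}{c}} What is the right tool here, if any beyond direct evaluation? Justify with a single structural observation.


Verdict: the binomial theorem — terms weighting {\binom{η}{c}} against matched powers of 2 and 3 reassemble into (2 + 3)^η by the binomial theorem.


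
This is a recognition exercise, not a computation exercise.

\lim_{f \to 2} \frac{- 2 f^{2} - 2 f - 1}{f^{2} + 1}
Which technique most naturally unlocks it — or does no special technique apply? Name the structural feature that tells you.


Method: no special technique — the expression is continuous at the evaluation point — substitute directly; no indeterminate form appears.


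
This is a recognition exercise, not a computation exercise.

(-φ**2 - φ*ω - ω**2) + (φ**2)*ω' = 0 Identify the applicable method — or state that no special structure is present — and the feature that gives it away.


Diagnosis: the homogeneous substitution — scaling φ and ω together leaves the slope fixed — it depends only on ω/φ, so substitute the ratio.


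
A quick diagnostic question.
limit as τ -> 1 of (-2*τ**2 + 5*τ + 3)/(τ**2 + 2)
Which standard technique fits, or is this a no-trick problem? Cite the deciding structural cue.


Method: no special technique — no denominator vanishes and nothing blows up at 1: direct substitution is the whole computation.


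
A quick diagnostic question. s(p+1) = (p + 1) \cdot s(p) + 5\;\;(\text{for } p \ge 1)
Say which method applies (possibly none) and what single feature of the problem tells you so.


Best approach: a summation factor — with the index-dependent coefficient p + 1, dividing by the cumulative product turns the left side into a pure difference.


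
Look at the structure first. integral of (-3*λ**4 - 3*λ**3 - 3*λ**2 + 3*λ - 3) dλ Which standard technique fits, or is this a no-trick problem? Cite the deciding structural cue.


Diagnosis: no special technique — a term-by-term power-rule job in λ; no substitution or rearrangement earns its keep here.


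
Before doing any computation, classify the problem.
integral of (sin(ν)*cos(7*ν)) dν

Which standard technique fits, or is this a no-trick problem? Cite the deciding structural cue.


Verdict: a trigonometric identity — mixed-frequency products such as sin(ν)*cos(7*ν) are designed for the product-to-sum formula.


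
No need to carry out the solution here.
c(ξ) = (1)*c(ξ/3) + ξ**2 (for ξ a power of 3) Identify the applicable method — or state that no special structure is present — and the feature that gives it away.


Method: the master substitution — divide-the-index recursion (ξ/3 inside the call) straightens out once the index is rewritten as 3^m.


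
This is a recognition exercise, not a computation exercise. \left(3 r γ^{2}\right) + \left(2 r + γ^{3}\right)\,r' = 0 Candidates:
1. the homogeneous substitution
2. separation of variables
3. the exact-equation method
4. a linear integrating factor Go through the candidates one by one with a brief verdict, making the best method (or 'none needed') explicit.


Verdict: the exact-equation method — the compatibility test passes: the r-derivative of 3 r γ^{2} matches the γ-derivative of 2 r + γ^{3}, so integrate a potential.
- the homogeneous substitution — the ratio substitution does not collapse this equation.
- separation of variables: no algebra isolates the independent variable on one side and the unknown on the other.
- the exact-equation method — yes — fits the structure here.
- a linear integrating factor: a nonlinear term in the unknown puts this outside the integrating-factor template.


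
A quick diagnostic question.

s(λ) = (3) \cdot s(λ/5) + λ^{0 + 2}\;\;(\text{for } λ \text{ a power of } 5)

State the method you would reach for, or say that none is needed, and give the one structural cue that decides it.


Verdict: the master substitution — treat m = log base 5 of λ as the new clock: one recursion step advances m by one while λ scales by 5.


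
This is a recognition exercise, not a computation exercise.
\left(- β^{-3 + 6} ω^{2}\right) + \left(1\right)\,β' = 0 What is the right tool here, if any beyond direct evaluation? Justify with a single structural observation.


Diagnosis: separation of variables — the slope splits multiplicatively: ω^{2} carrying all ω-dependence times β^{-3 + 6} carrying all β-dependence — separate and integrate.


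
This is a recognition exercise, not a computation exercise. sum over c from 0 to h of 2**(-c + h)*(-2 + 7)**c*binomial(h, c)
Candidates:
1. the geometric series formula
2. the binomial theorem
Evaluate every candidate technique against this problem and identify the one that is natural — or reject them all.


Verdict: the binomial theorem — binomial coefficients against complementary powers of (-2 + 7) and 2: recognize the binomial expansion and resum.
- the geometric series formula — the ratio of consecutive terms depends on the index.
- the binomial theorem: a fit — the right tool for this form.


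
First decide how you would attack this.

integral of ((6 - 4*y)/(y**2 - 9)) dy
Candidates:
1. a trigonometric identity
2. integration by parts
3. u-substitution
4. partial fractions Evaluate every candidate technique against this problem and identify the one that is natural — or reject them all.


Best approach: partial fractions — a proper rational integrand whose denominator splits into simpler factors — decompose into partial fractions first.
- a trigonometric identity — there is no trigonometric structure at all — the integrand carries no sine or cosine to rewrite.
- integration by parts: there is no nonconstant-polynomial-times-kernel split with an exp, sine, cosine (degree-1 argument), or logarithm partner.
- u-substitution — no subexpression of the integrand pairs with its own derivative as a factor — individual terms may offer their own substitutions, but any change of variable covering the whole integral would have to be constructed from outside the expression.
- partial fractions — applicable, and directly so.


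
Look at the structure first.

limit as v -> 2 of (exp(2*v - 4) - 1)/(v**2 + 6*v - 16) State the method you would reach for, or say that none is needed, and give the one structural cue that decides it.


Verdict: l'Hôpital's rule (0/0) — substituting 2 gives 0 over 0; differentiate top and bottom once and re-evaluate. Known elementary limits would finish this too — the rule just bypasses the case analysis.


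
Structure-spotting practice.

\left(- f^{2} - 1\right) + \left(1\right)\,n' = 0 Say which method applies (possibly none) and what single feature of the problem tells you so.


Best approach: no special technique — the slope is a pure function of f; integrate both sides and be done.


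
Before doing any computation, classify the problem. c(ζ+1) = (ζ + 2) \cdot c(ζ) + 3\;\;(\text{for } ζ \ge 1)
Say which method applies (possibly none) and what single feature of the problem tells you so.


Method: a summation factor — rescale the sequence by the product of the weights ζ + 2 so far — the recurrence collapses to a plain running sum.


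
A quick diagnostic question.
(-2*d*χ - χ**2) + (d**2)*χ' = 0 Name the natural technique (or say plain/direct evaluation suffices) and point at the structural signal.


Diagnosis: the homogeneous substitution — scaling d and χ together leaves the slope fixed — it depends only on χ/d, so substitute the ratio. Rearranged, this also fits the Bernoulli template directly; the homogeneous substitution reads the structure without the rearrangement.


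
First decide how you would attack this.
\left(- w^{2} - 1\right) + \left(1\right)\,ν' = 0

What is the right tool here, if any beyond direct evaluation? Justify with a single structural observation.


Verdict: no special technique — solved for the derivative, ν never appears on the right — this is a direct integration in w, not a differential-equations problem at heart.


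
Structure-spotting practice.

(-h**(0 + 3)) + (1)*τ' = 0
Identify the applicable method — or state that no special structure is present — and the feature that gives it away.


Method: no special technique — solved for the derivative, τ never appears on the right — this is a direct integration in h, not a differential-equations problem at heart.


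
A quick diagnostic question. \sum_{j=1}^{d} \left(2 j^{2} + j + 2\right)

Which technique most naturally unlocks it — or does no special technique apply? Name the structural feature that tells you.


Best approach: no special technique — constant-multiple powers of j with no cancellation partners and no common ratio — use the standard power-sum formulas.


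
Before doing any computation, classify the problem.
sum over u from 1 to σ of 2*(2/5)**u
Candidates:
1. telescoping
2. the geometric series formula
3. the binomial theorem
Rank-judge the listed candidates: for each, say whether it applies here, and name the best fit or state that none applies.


Technique: the geometric series formula — check a ratio of consecutive terms: it is 2/5, independent of the index, so the geometric formula closes the sum.
- telescoping — neither a shifted-difference shape nor integer-spaced poles are present.
- the geometric series formula: applies; the problem has the shape this method handles.
- the binomial theorem: there is no sum-raised-to-a-power identity hiding in these terms.


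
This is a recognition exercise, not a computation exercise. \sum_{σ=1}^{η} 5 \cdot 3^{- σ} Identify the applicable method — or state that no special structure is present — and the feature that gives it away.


Verdict: the geometric series formula — consecutive terms stand in a fixed index-free ratio — the geometric sum formula closes it.


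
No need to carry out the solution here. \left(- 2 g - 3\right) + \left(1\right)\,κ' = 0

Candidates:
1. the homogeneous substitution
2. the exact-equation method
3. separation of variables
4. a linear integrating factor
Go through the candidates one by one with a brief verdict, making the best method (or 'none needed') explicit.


Method: no special technique — with κ absent the equation is not coupled at all: direct integration in g.
- the homogeneous substitution — solved for the derivative, the right side changes under joint scaling of the two variables.
- the exact-equation method: with the unknown absent from both coefficients, the cross-partial test holds emptily — nothing for the exact method to work on.
- separation of variables — with no unknown in the slope, separating variables is a formality — the equation integrates directly.
- a linear integrating factor: the linear template holds only trivially here (the unknown is absent, so the coefficient is zero) — the method is not the natural label.


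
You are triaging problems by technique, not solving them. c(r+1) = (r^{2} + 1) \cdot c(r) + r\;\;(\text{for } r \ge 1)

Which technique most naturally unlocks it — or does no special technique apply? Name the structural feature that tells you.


Technique: a summation factor — because the multiplier r^{2} + 1 is index-dependent, divide through by its running product and sum the resulting differences.


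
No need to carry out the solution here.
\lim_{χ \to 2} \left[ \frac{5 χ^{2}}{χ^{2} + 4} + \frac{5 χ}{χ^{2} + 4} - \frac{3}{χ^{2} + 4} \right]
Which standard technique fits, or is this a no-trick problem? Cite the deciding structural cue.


Diagnosis: no special technique — no zero denominators, no indeterminate clash at 2 — substitute and read off the value.


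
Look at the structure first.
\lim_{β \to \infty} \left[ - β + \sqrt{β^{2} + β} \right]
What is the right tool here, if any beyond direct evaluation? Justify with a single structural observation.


Technique: conjugate multiplication — both pieces blow up but their difference is finite; the conjugate trick rationalizes \sqrt{β^{2} + β} - β.
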